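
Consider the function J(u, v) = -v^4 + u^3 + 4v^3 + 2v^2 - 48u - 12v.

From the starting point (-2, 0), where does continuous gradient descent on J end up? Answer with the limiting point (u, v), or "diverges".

J is separable, so gradient descent decouples: u follows -∂J/∂u, v follows -∂J/∂v.
∂J/∂u = 3(u - 4)(u + 4); at u=-2 this is -36, so u increases.
∂J/∂v = -4(v - 3)(v - 1)(v + 1); at v=0 this is -12, so v increases.
u converges to its nearest critical value 4 (a local min of the u-part); v converges to 1. The iterate converges to (4, 1).

(4, 1)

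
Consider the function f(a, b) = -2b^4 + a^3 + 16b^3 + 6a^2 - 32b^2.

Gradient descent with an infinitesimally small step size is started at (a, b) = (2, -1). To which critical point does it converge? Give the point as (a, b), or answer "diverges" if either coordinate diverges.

diverges

f is separable, so gradient descent decouples: a follows -∂f/∂a, b follows -∂f/∂b.
∂f/∂a = 3a(a + 4); at a=2 this is 36, so a decreases.
∂f/∂b = -8b(b - 4)(b - 2); at b=-1 this is 120, so b decreases.
The b-coordinate has no critical point in that direction and runs off to infinity.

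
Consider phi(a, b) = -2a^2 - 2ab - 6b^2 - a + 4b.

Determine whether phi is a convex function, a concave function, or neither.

phi is quadratic, so its Hessian is the constant matrix H = [[-4, -2], [-2, -12]].
det(H) = 44, tr(H) = -16.
det(H) > 0 and tr(H) < 0, so H is negative definite everywhere: concave.

concave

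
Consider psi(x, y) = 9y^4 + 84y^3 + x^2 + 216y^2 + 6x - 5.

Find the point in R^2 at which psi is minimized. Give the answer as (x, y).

(-3, 0)

psi(x,y) separates as P(x) + Q(y) − 5, so its minimum is min P + min Q − 5.
P'(x) = 2x + 6 vanishes at x ∈ {-3}; Q'(y) = 36y(y + 3)(y + 4) vanishes at y ∈ {-4, -3, 0}.
Local minima of P (where P''>0): P(-3)=-9. Local minima of Q: Q(-4)=384, Q(0)=0.
So the global minimum of psi is P(-3) + Q(0) − 5 = -9 + 0 − 5 = -14, attained at (-3, 0).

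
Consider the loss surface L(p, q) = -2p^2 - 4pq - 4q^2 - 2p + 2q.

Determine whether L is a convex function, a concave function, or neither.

concave

L is quadratic, so its Hessian is the constant matrix H = [[-4, -4], [-4, -8]].
det(H) = 16, tr(H) = -12.
det(H) > 0 and tr(H) < 0, so H is negative definite everywhere: concave.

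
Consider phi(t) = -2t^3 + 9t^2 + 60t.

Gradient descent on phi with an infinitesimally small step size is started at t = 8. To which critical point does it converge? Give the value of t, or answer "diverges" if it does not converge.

diverges

phi'(t) = -6(t - 5)(t + 2), so phi'(8) = -180.
Gradient descent moves in the -phi' direction, i.e. t is increasing.
There is no critical point above t=8, and phi' keeps the same sign, so the iterate runs off to +∞.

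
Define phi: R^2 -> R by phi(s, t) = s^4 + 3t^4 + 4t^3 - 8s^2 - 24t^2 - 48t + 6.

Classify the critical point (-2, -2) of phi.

local minimum

The mixed partial ∂²phi/∂s∂t is 0, so the Hessian at any point is diag(phi_ss, phi_tt) = diag(4(3s^2 - 4), 12(3t^2 + 2t - 4)).
At (-2, -2): H = diag(32, 48).
Both eigenvalues are positive, so H is positive definite: a local minimum.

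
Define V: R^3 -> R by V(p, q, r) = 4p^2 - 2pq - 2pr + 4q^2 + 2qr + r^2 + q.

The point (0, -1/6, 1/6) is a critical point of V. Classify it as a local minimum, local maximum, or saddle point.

The Hessian is constant: H = [[8, -2, -2], [-2, 8, 2], [-2, 2, 2]].
Leading principal minors: Δ₁ = 8, Δ₂ = 60, Δ₃ = 72.
All leading minors are positive, so H is positive definite: a local minimum.

local minimum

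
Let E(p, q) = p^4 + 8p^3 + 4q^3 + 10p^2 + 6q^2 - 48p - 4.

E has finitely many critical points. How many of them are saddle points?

E separates as a function of p plus a function of q, so ∇E=0 decouples.
∂E/∂p = 4(p - 1)(p + 3)(p + 4) = 0 at p ∈ {-4, -3, 1}; ∂E/∂q = 12q(q + 1) = 0 at q ∈ {-1, 0}.
The Hessian is diagonal: diag(E_pp, E_qq). Second derivatives: E_pp(-4)=20, E_pp(-3)=-16, E_pp(1)=80; E_qq(-1)=-12, E_qq(0)=12.
Saddle points occur where the two diagonal entries have opposite signs: (-4, -1), (-3, 0), (1, -1). Count: 3.

3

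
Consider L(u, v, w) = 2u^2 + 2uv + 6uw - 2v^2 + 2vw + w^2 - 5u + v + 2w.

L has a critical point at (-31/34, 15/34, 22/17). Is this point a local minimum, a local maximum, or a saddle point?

The Hessian is constant: H = [[4, 2, 6], [2, -4, 2], [6, 2, 2]].
Leading principal minors: Δ₁ = 4, Δ₂ = -20, Δ₃ = 136.
The minors fit neither the all-positive nor the alternating-sign pattern, so H is indefinite: a saddle point.

saddle point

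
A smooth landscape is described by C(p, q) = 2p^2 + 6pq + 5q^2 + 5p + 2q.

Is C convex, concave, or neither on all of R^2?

C is quadratic, so its Hessian is the constant matrix H = [[4, 6], [6, 10]].
det(H) = 4, tr(H) = 14.
det(H) > 0 and tr(H) > 0, so H is positive definite everywhere: convex.

convex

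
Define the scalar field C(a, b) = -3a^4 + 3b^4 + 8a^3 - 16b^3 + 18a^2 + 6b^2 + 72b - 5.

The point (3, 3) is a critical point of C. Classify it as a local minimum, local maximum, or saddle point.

The mixed partial ∂²C/∂a∂b is 0, so the Hessian at any point is diag(C_aa, C_bb) = diag(12(-3a^2 + 4a + 3), 12(3b^2 - 8b + 1)).
At (3, 3): H = diag(-144, 48).
The eigenvalues have opposite signs, so H is indefinite: a saddle point.

saddle point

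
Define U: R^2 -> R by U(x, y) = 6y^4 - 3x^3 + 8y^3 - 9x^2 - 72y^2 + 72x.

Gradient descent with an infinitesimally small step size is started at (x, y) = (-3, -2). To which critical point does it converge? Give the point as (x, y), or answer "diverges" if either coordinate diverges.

U is separable, so gradient descent decouples: x follows -∂U/∂x, y follows -∂U/∂y.
∂U/∂x = -9(x - 2)(x + 4); at x=-3 this is 45, so x decreases.
∂U/∂y = 24y(y - 2)(y + 3); at y=-2 this is 192, so y decreases.
x converges to its nearest critical value -4 (a local min of the x-part); y converges to -3. The iterate converges to (-4, -3).

(-4, -3)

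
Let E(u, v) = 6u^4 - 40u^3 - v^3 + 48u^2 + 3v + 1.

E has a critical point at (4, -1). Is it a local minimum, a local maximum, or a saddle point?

local minimum

The mixed partial ∂²E/∂u∂v is 0, so the Hessian at any point is diag(E_uu, E_vv) = diag(24(3u^2 - 10u + 4), -6v).
At (4, -1): H = diag(288, 6).
Both eigenvalues are positive, so H is positive definite: a local minimum.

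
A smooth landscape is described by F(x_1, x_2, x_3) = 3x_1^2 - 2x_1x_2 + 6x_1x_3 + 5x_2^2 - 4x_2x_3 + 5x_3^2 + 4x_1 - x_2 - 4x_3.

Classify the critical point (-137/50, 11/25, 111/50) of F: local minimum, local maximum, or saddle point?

local minimum

The Hessian is constant: H = [[6, -2, 6], [-2, 10, -4], [6, -4, 10]].
Leading principal minors: Δ₁ = 6, Δ₂ = 56, Δ₃ = 200.
All leading minors are positive, so H is positive definite: a local minimum.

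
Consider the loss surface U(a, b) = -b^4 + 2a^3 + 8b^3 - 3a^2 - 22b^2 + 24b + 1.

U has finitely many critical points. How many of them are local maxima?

2

U separates as a function of a plus a function of b, so ∇U=0 decouples.
∂U/∂a = 6a(a - 1) = 0 at a ∈ {0, 1}; ∂U/∂b = -4(b - 3)(b - 2)(b - 1) = 0 at b ∈ {1, 2, 3}.
The Hessian is diagonal: diag(U_aa, U_bb). Second derivatives: U_aa(0)=-6, U_aa(1)=6; U_bb(1)=-8, U_bb(2)=4, U_bb(3)=-8.
Local maxima occur where both diagonal entries negative: (0, 1), (0, 3). Count: 2.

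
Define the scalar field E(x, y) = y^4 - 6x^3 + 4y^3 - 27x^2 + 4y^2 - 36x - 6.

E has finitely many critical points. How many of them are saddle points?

3

E separates as a function of x plus a function of y, so ∇E=0 decouples.
∂E/∂x = -18(x + 1)(x + 2) = 0 at x ∈ {-2, -1}; ∂E/∂y = 4y(y + 1)(y + 2) = 0 at y ∈ {-2, -1, 0}.
The Hessian is diagonal: diag(E_xx, E_yy). Second derivatives: E_xx(-2)=18, E_xx(-1)=-18; E_yy(-2)=8, E_yy(-1)=-4, E_yy(0)=8.
Saddle points occur where the two diagonal entries have opposite signs: (-2, -1), (-1, -2), (-1, 0). Count: 3.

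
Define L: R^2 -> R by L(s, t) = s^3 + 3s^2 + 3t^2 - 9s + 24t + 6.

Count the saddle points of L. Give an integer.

L separates as a function of s plus a function of t, so ∇L=0 decouples.
∂L/∂s = 3(s - 1)(s + 3) = 0 at s ∈ {-3, 1}; ∂L/∂t = 6(t + 4) = 0 at t ∈ {-4}.
The Hessian is diagonal: diag(L_ss, L_tt). Second derivatives: L_ss(-3)=-12, L_ss(1)=12; L_tt(-4)=6.
Saddle points occur where the two diagonal entries have opposite signs: (-3, -4). Count: 1.

1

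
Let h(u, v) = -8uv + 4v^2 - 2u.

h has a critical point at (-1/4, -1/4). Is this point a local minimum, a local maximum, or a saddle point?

saddle point

The Hessian of h is constant: H = [[0, -8], [-8, 8]].
det(H) = 0·8 − (-8)² = -64.
Since det(H) < 0, H is indefinite and the critical point is a saddle point.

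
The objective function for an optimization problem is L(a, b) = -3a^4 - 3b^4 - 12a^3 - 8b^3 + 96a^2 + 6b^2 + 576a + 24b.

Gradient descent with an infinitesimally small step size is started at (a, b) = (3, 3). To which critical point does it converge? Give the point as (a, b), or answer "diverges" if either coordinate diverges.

diverges

L is separable, so gradient descent decouples: a follows -∂L/∂a, b follows -∂L/∂b.
∂L/∂a = -12(a - 4)(a + 3)(a + 4); at a=3 this is 504, so a decreases.
∂L/∂b = -12(b - 1)(b + 1)(b + 2); at b=3 this is -480, so b increases.
The b-coordinate has no critical point in that direction and runs off to infinity.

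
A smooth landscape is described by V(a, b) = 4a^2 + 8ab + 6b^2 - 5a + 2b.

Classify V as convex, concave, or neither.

V is quadratic, so its Hessian is the constant matrix H = [[8, 8], [8, 12]].
det(H) = 32, tr(H) = 20.
det(H) > 0 and tr(H) > 0, so H is positive definite everywhere: convex.

convex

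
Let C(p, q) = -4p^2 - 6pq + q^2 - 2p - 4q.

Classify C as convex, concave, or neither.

neither

C is quadratic, so its Hessian is the constant matrix H = [[-8, -6], [-6, 2]].
det(H) = -52, tr(H) = -6.
det(H) < 0, so H is indefinite: neither convex nor concave.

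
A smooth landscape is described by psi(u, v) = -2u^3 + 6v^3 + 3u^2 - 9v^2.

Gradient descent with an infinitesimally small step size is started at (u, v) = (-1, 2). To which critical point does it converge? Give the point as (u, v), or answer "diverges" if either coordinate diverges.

(0, 1)

psi is separable, so gradient descent decouples: u follows -∂psi/∂u, v follows -∂psi/∂v.
∂psi/∂u = -6u(u - 1); at u=-1 this is -12, so u increases.
∂psi/∂v = 18v(v - 1); at v=2 this is 36, so v decreases.
u converges to its nearest critical value 0 (a local min of the u-part); v converges to 1. The iterate converges to (0, 1).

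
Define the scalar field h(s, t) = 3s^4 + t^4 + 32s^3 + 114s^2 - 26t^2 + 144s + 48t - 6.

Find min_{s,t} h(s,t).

h(s,t) separates as P(s) + Q(t) − 6, so its minimum is min P + min Q − 6.
P'(s) = 12(s + 1)(s + 3)(s + 4) vanishes at s ∈ {-4, -3, -1}; Q'(t) = 4(t - 3)(t - 1)(t + 4) vanishes at t ∈ {-4, 1, 3}.
Local minima of P (where P''>0): P(-4)=-32, P(-1)=-59. Local minima of Q: Q(-4)=-352, Q(3)=-9.
So the global minimum of h is P(-1) + Q(-4) − 6 = -59 − 352 − 6 = -417, attained at (-1, -4).

-417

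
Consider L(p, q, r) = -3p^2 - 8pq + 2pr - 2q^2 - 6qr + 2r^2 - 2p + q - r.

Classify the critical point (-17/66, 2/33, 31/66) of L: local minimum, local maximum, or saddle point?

The Hessian is constant: H = [[-6, -8, 2], [-8, -4, -6], [2, -6, 4]].
Leading principal minors: Δ₁ = -6, Δ₂ = -40, Δ₃ = 264.
The minors fit neither the all-positive nor the alternating-sign pattern, so H is indefinite: a saddle point.

saddle point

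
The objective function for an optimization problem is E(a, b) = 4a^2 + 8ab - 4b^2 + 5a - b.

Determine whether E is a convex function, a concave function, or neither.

E is quadratic, so its Hessian is the constant matrix H = [[8, 8], [8, -8]].
det(H) = -128, tr(H) = 0.
det(H) < 0, so H is indefinite: neither convex nor concave.

neither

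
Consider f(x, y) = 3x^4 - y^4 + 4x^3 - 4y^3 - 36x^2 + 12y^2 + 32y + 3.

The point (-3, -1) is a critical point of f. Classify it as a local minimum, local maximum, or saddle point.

The mixed partial ∂²f/∂x∂y is 0, so the Hessian at any point is diag(f_xx, f_yy) = diag(12(3x^2 + 2x - 6), 12(-y^2 - 2y + 2)).
At (-3, -1): H = diag(180, 36).
Both eigenvalues are positive, so H is positive definite: a local minimum.

local minimum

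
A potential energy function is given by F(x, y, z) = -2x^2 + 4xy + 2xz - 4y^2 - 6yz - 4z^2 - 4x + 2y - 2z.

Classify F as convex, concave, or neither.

concave

F is quadratic, so its Hessian is the constant matrix H = [[-4, 4, 2], [4, -8, -6], [2, -6, -8]].
Leading principal minors: -4, 16, -48.
Signs alternate −, +, − ⇒ H ≺ 0 ⇒ concave.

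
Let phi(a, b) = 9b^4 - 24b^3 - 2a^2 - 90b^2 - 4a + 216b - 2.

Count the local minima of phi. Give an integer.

phi separates as a function of a plus a function of b, so ∇phi=0 decouples.
∂phi/∂a = -4(a + 1) = 0 at a ∈ {-1}; ∂phi/∂b = 36(b - 3)(b - 1)(b + 2) = 0 at b ∈ {-2, 1, 3}.
The Hessian is diagonal: diag(phi_aa, phi_bb). Second derivatives: phi_aa(-1)=-4; phi_bb(-2)=540, phi_bb(1)=-216, phi_bb(3)=360.
Local minima occur where both diagonal entries positive: none. Count: 0.

0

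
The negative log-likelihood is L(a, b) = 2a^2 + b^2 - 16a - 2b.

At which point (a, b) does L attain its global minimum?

L(a,b) separates as P(a) + Q(b), so its minimum is min P + min Q.
P'(a) = 4a - 16 vanishes at a ∈ {4}; Q'(b) = 2b - 2 vanishes at b ∈ {1}.
Local minima of P (where P''>0): P(4)=-32. Local minima of Q: Q(1)=-1.
So the global minimum of L is P(4) + Q(1) = -32 − 1 = -33, attained at (4, 1).

(4, 1)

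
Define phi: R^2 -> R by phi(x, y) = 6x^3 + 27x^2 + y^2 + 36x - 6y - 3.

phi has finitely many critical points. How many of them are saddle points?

1

phi separates as a function of x plus a function of y, so ∇phi=0 decouples.
∂phi/∂x = 18(x + 1)(x + 2) = 0 at x ∈ {-2, -1}; ∂phi/∂y = 2(y - 3) = 0 at y ∈ {3}.
The Hessian is diagonal: diag(phi_xx, phi_yy). Second derivatives: phi_xx(-2)=-18, phi_xx(-1)=18; phi_yy(3)=2.
Saddle points occur where the two diagonal entries have opposite signs: (-2, 3). Count: 1.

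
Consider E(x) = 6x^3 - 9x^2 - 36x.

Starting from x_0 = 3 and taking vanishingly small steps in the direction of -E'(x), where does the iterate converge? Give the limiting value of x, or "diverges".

E'(x) = 18(x - 2)(x + 1), so E'(3) = 72.
Gradient descent moves in the -E' direction, i.e. x is decreasing.
The nearest critical point in that direction is x = 2, where E'' = 54 > 0 (a local minimum). The iterate converges there.

2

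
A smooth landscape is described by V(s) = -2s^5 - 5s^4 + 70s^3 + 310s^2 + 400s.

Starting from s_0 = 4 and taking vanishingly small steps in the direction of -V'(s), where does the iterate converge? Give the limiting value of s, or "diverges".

V'(s) = -10(s - 5)(s + 1)(s + 2)(s + 4), so V'(4) = 2400.
Gradient descent moves in the -V' direction, i.e. s is decreasing.
The nearest critical point in that direction is s = -1, where V'' = 180 > 0 (a local minimum). The iterate converges there.

-1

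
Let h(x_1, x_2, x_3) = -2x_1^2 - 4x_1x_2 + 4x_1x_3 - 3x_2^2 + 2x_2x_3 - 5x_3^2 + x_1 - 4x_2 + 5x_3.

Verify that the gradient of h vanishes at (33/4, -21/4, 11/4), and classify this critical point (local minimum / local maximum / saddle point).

∇h = (-4x_1 - 4x_2 + 4x_3 + 1, -4x_1 - 6x_2 + 2x_3 - 4, 4x_1 + 2x_2 - 10x_3 + 5); substituting (33/4, -21/4, 11/4) gives ∇h = (0, 0, 0), so (33/4, -21/4, 11/4) is indeed a critical point.
The Hessian is constant: H = [[-4, -4, 4], [-4, -6, 2], [4, 2, -10]].
Leading principal minors: Δ₁ = -4, Δ₂ = 8, Δ₃ = -32.
The minors alternate sign starting negative (−, +, −), so H is negative definite: a local maximum.

local maximum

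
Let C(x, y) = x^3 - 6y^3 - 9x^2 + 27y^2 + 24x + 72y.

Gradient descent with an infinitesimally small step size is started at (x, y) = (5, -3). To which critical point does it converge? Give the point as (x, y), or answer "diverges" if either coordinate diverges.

C is separable, so gradient descent decouples: x follows -∂C/∂x, y follows -∂C/∂y.
∂C/∂x = 3(x - 4)(x - 2); at x=5 this is 9, so x decreases.
∂C/∂y = -18(y - 4)(y + 1); at y=-3 this is -252, so y increases.
x converges to its nearest critical value 4 (a local min of the x-part); y converges to -1. The iterate converges to (4, -1).

(4, -1)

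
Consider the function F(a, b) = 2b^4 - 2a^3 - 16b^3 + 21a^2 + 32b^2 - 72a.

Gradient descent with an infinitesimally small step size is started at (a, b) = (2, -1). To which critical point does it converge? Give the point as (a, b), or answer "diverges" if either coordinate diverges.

F is separable, so gradient descent decouples: a follows -∂F/∂a, b follows -∂F/∂b.
∂F/∂a = -6(a - 4)(a - 3); at a=2 this is -12, so a increases.
∂F/∂b = 8b(b - 4)(b - 2); at b=-1 this is -120, so b increases.
a converges to its nearest critical value 3 (a local min of the a-part); b converges to 0. The iterate converges to (3, 0).

(3, 0)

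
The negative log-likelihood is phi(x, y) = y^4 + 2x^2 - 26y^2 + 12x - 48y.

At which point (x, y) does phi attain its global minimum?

(-3, 4)

phi(x,y) separates as P(x) + Q(y), so its minimum is min P + min Q.
P'(x) = 4x + 12 vanishes at x ∈ {-3}; Q'(y) = 4(y - 4)(y + 1)(y + 3) vanishes at y ∈ {-3, -1, 4}.
Local minima of P (where P''>0): P(-3)=-18. Local minima of Q: Q(-3)=-9, Q(4)=-352.
So the global minimum of phi is P(-3) + Q(4) = -18 − 352 = -370, attained at (-3, 4).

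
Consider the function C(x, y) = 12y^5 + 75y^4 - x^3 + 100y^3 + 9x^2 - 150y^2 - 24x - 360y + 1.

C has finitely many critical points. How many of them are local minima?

2

C separates as a function of x plus a function of y, so ∇C=0 decouples.
∂C/∂x = -3(x - 4)(x - 2) = 0 at x ∈ {2, 4}; ∂C/∂y = 60(y - 1)(y + 1)(y + 2)(y + 3) = 0 at y ∈ {-3, -2, -1, 1}.
The Hessian is diagonal: diag(C_xx, C_yy). Second derivatives: C_xx(2)=6, C_xx(4)=-6; C_yy(-3)=-480, C_yy(-2)=180, C_yy(-1)=-240, C_yy(1)=1440.
Local minima occur where both diagonal entries positive: (2, -2), (2, 1). Count: 2.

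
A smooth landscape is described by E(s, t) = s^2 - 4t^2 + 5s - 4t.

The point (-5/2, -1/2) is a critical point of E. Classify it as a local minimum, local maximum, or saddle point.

saddle point

The Hessian of E is constant: H = [[2, 0], [0, -8]].
det(H) = 2·(-8) − 0² = -16.
Since det(H) < 0, H is indefinite and the critical point is a saddle point.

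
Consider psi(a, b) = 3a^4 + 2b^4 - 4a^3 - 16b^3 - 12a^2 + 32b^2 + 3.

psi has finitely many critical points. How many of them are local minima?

4

psi separates as a function of a plus a function of b, so ∇psi=0 decouples.
∂psi/∂a = 12a(a - 2)(a + 1) = 0 at a ∈ {-1, 0, 2}; ∂psi/∂b = 8b(b - 4)(b - 2) = 0 at b ∈ {0, 2, 4}.
The Hessian is diagonal: diag(psi_aa, psi_bb). Second derivatives: psi_aa(-1)=36, psi_aa(0)=-24, psi_aa(2)=72; psi_bb(0)=64, psi_bb(2)=-32, psi_bb(4)=64.
Local minima occur where both diagonal entries positive: (-1, 0), (-1, 4), (2, 0), (2, 4). Count: 4.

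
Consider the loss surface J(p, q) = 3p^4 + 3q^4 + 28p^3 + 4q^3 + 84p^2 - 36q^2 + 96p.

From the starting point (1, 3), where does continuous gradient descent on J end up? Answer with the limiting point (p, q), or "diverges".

(-1, 2)

J is separable, so gradient descent decouples: p follows -∂J/∂p, q follows -∂J/∂q.
∂J/∂p = 12(p + 1)(p + 2)(p + 4); at p=1 this is 360, so p decreases.
∂J/∂q = 12q(q - 2)(q + 3); at q=3 this is 216, so q decreases.
p converges to its nearest critical value -1 (a local min of the p-part); q converges to 2. The iterate converges to (-1, 2).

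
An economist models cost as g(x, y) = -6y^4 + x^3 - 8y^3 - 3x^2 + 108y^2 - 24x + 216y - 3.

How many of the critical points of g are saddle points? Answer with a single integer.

g separates as a function of x plus a function of y, so ∇g=0 decouples.
∂g/∂x = 3(x - 4)(x + 2) = 0 at x ∈ {-2, 4}; ∂g/∂y = -24(y - 3)(y + 1)(y + 3) = 0 at y ∈ {-3, -1, 3}.
The Hessian is diagonal: diag(g_xx, g_yy). Second derivatives: g_xx(-2)=-18, g_xx(4)=18; g_yy(-3)=-288, g_yy(-1)=192, g_yy(3)=-576.
Saddle points occur where the two diagonal entries have opposite signs: (-2, -1), (4, -3), (4, 3). Count: 3.

3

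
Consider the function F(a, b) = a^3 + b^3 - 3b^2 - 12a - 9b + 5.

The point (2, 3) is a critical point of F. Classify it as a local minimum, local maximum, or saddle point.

The mixed partial ∂²F/∂a∂b is 0, so the Hessian at any point is diag(F_aa, F_bb) = diag(6a, 6(b - 1)).
At (2, 3): H = diag(12, 12).
Both eigenvalues are positive, so H is positive definite: a local minimum.

local minimum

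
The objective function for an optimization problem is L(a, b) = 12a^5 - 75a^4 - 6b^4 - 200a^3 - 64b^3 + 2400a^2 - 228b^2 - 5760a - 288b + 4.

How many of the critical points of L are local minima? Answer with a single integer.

2

L separates as a function of a plus a function of b, so ∇L=0 decouples.
∂L/∂a = 60(a - 4)(a - 3)(a - 2)(a + 4) = 0 at a ∈ {-4, 2, 3, 4}; ∂L/∂b = -24(b + 1)(b + 3)(b + 4) = 0 at b ∈ {-4, -3, -1}.
The Hessian is diagonal: diag(L_aa, L_bb). Second derivatives: L_aa(-4)=-20160, L_aa(2)=720, L_aa(3)=-420, L_aa(4)=960; L_bb(-4)=-72, L_bb(-3)=48, L_bb(-1)=-144.
Local minima occur where both diagonal entries positive: (2, -3), (4, -3). Count: 2.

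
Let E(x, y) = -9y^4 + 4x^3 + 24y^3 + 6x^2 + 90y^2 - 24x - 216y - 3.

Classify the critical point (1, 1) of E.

local minimum

The mixed partial ∂²E/∂x∂y is 0, so the Hessian at any point is diag(E_xx, E_yy) = diag(12(2x + 1), 36(-3y^2 + 4y + 5)).
At (1, 1): H = diag(36, 216).
Both eigenvalues are positive, so H is positive definite: a local minimum.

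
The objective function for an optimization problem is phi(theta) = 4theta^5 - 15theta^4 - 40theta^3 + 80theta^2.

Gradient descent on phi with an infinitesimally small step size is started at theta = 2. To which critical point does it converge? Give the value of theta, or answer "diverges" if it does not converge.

phi'(theta) = 20theta(theta - 4)(theta - 1)(theta + 2), so phi'(2) = -320.
Gradient descent moves in the -phi' direction, i.e. theta is increasing.
The nearest critical point in that direction is theta = 4, where phi'' = 1440 > 0 (a local minimum). The iterate converges there.

4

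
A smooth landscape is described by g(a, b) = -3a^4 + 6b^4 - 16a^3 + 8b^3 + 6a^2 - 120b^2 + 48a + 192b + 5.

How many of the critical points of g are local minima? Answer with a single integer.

g separates as a function of a plus a function of b, so ∇g=0 decouples.
∂g/∂a = -12(a - 1)(a + 1)(a + 4) = 0 at a ∈ {-4, -1, 1}; ∂g/∂b = 24(b - 2)(b - 1)(b + 4) = 0 at b ∈ {-4, 1, 2}.
The Hessian is diagonal: diag(g_aa, g_bb). Second derivatives: g_aa(-4)=-180, g_aa(-1)=72, g_aa(1)=-120; g_bb(-4)=720, g_bb(1)=-120, g_bb(2)=144.
Local minima occur where both diagonal entries positive: (-1, -4), (-1, 2). Count: 2.

2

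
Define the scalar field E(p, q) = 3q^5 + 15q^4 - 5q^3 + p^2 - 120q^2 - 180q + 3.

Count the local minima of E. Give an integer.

E separates as a function of p plus a function of q, so ∇E=0 decouples.
∂E/∂p = 2p = 0 at p ∈ {0}; ∂E/∂q = 15(q - 2)(q + 1)(q + 2)(q + 3) = 0 at q ∈ {-3, -2, -1, 2}.
The Hessian is diagonal: diag(E_pp, E_qq). Second derivatives: E_pp(0)=2; E_qq(-3)=-150, E_qq(-2)=60, E_qq(-1)=-90, E_qq(2)=900.
Local minima occur where both diagonal entries positive: (0, -2), (0, 2). Count: 2.

2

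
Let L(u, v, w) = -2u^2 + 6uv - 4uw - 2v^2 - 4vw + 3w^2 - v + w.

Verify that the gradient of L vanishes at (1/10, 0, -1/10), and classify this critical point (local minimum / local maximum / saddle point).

∇L = (-4u + 6v - 4w, 6u - 4v - 4w - 1, -4u - 4v + 6w + 1); substituting (1/10, 0, -1/10) gives ∇L = (0, 0, 0), so (1/10, 0, -1/10) is indeed a critical point.
The Hessian is constant: H = [[-4, 6, -4], [6, -4, -4], [-4, -4, 6]].
Leading principal minors: Δ₁ = -4, Δ₂ = -20, Δ₃ = 200.
The minors fit neither the all-positive nor the alternating-sign pattern, so H is indefinite: a saddle point.

saddle point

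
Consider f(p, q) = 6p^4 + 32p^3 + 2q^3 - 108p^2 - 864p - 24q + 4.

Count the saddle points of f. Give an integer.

3

f separates as a function of p plus a function of q, so ∇f=0 decouples.
∂f/∂p = 24(p - 3)(p + 3)(p + 4) = 0 at p ∈ {-4, -3, 3}; ∂f/∂q = 6(q - 2)(q + 2) = 0 at q ∈ {-2, 2}.
The Hessian is diagonal: diag(f_pp, f_qq). Second derivatives: f_pp(-4)=168, f_pp(-3)=-144, f_pp(3)=1008; f_qq(-2)=-24, f_qq(2)=24.
Saddle points occur where the two diagonal entries have opposite signs: (-4, -2), (-3, 2), (3, -2). Count: 3.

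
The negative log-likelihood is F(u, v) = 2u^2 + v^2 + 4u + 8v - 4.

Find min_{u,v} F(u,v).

F(u,v) separates as P(u) + Q(v) − 4, so its minimum is min P + min Q − 4.
P'(u) = 4u + 4 vanishes at u ∈ {-1}; Q'(v) = 2v + 8 vanishes at v ∈ {-4}.
Local minima of P (where P''>0): P(-1)=-2. Local minima of Q: Q(-4)=-16.
So the global minimum of F is P(-1) + Q(-4) − 4 = -2 − 16 − 4 = -22, attained at (-1, -4).

-22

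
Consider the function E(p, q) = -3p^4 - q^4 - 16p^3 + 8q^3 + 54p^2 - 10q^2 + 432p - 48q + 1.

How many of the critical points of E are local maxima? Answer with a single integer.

E separates as a function of p plus a function of q, so ∇E=0 decouples.
∂E/∂p = -12(p - 3)(p + 3)(p + 4) = 0 at p ∈ {-4, -3, 3}; ∂E/∂q = -4(q - 4)(q - 3)(q + 1) = 0 at q ∈ {-1, 3, 4}.
The Hessian is diagonal: diag(E_pp, E_qq). Second derivatives: E_pp(-4)=-84, E_pp(-3)=72, E_pp(3)=-504; E_qq(-1)=-80, E_qq(3)=16, E_qq(4)=-20.
Local maxima occur where both diagonal entries negative: (-4, -1), (-4, 4), (3, -1), (3, 4). Count: 4.

4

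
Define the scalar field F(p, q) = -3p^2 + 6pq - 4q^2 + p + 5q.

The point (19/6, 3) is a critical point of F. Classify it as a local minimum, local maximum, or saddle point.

The Hessian of F is constant: H = [[-6, 6], [6, -8]].
det(H) = (-6)·(-8) − 6² = 12.
det(H) > 0 and tr(H) = -14 < 0, so H is negative definite and the point is a local maximum.

local maximum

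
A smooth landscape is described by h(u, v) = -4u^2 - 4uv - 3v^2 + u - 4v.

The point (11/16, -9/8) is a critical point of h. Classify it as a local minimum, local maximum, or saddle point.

local maximum

The Hessian of h is constant: H = [[-8, -4], [-4, -6]].
det(H) = (-8)·(-6) − (-4)² = 32.
det(H) > 0 and tr(H) = -14 < 0, so H is negative definite and the point is a local maximum.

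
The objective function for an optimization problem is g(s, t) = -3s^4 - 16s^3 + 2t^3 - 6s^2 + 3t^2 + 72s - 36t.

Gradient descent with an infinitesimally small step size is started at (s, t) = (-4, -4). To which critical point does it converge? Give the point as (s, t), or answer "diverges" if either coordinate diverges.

g is separable, so gradient descent decouples: s follows -∂g/∂s, t follows -∂g/∂t.
∂g/∂s = -12(s - 1)(s + 2)(s + 3); at s=-4 this is 120, so s decreases.
∂g/∂t = 6(t - 2)(t + 3); at t=-4 this is 36, so t decreases.
The s-coordinate has no critical point in that direction and runs off to infinity.

diverges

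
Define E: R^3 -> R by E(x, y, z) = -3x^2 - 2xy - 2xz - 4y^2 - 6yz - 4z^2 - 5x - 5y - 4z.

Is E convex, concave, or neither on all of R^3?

concave

E is quadratic, so its Hessian is the constant matrix H = [[-6, -2, -2], [-2, -8, -6], [-2, -6, -8]].
Leading principal minors: -6, 44, -152.
Signs alternate −, +, − ⇒ H ≺ 0 ⇒ concave.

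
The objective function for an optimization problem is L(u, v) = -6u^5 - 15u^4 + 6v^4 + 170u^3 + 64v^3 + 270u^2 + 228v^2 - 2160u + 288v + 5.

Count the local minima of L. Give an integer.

L separates as a function of u plus a function of v, so ∇L=0 decouples.
∂L/∂u = -30(u - 3)(u - 2)(u + 3)(u + 4) = 0 at u ∈ {-4, -3, 2, 3}; ∂L/∂v = 24(v + 1)(v + 3)(v + 4) = 0 at v ∈ {-4, -3, -1}.
The Hessian is diagonal: diag(L_uu, L_vv). Second derivatives: L_uu(-4)=1260, L_uu(-3)=-900, L_uu(2)=900, L_uu(3)=-1260; L_vv(-4)=72, L_vv(-3)=-48, L_vv(-1)=144.
Local minima occur where both diagonal entries positive: (-4, -4), (-4, -1), (2, -4), (2, -1). Count: 4.

4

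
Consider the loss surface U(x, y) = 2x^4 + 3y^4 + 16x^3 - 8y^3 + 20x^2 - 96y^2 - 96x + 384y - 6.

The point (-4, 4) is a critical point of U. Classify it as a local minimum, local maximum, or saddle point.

The mixed partial ∂²U/∂x∂y is 0, so the Hessian at any point is diag(U_xx, U_yy) = diag(8(3x^2 + 12x + 5), 12(3y^2 - 4y - 16)).
At (-4, 4): H = diag(40, 192).
Both eigenvalues are positive, so H is positive definite: a local minimum.

local minimum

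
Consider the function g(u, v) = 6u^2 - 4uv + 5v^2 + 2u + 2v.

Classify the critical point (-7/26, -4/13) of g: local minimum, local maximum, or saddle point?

local minimum

The Hessian of g is constant: H = [[12, -4], [-4, 10]].
det(H) = 12·10 − (-4)² = 104.
det(H) > 0 and tr(H) = 22 > 0, so H is positive definite and the point is a local minimum.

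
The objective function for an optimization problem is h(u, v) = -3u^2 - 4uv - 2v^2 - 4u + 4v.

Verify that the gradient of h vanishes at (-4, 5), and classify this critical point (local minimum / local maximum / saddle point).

local maximum

∇h = (-6u - 4v - 4, -4u - 4v + 4); substituting (-4, 5) gives ∇h = (0, 0), so (-4, 5) is indeed a critical point.
The Hessian of h is constant: H = [[-6, -4], [-4, -4]].
det(H) = (-6)·(-4) − (-4)² = 8.
det(H) > 0 and tr(H) = -10 < 0, so H is negative definite and the point is a local maximum.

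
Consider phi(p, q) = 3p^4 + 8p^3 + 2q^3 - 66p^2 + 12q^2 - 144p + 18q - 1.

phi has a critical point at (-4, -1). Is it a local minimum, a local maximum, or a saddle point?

local minimum

The mixed partial ∂²phi/∂p∂q is 0, so the Hessian at any point is diag(phi_pp, phi_qq) = diag(12(3p^2 + 4p - 11), 12(q + 2)).
At (-4, -1): H = diag(252, 12).
Both eigenvalues are positive, so H is positive definite: a local minimum.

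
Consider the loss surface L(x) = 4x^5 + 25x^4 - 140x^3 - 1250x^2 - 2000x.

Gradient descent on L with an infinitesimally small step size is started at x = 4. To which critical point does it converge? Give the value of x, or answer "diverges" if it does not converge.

5

L'(x) = 20(x - 5)(x + 1)(x + 4)(x + 5), so L'(4) = -7200.
Gradient descent moves in the -L' direction, i.e. x is increasing.
The nearest critical point in that direction is x = 5, where L'' = 10800 > 0 (a local minimum). The iterate converges there.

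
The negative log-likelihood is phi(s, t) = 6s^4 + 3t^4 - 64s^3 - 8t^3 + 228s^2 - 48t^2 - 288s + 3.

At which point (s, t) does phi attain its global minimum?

phi(s,t) separates as P(s) + Q(t) + 3, so its minimum is min P + min Q + 3.
P'(s) = 24(s - 4)(s - 3)(s - 1) vanishes at s ∈ {1, 3, 4}; Q'(t) = 12t(t - 4)(t + 2) vanishes at t ∈ {-2, 0, 4}.
Local minima of P (where P''>0): P(1)=-118, P(4)=-64. Local minima of Q: Q(-2)=-80, Q(4)=-512.
So the global minimum of phi is P(1) + Q(4) + 3 = -118 − 512 + 3 = -627, attained at (1, 4).

(1, 4)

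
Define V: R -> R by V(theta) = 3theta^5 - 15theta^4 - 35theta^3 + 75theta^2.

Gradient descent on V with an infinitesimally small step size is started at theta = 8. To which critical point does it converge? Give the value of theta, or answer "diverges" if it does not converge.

5

V'(theta) = 15theta(theta - 5)(theta - 1)(theta + 2), so V'(8) = 25200.
Gradient descent moves in the -V' direction, i.e. theta is decreasing.
The nearest critical point in that direction is theta = 5, where V'' = 2100 > 0 (a local minimum). The iterate converges there.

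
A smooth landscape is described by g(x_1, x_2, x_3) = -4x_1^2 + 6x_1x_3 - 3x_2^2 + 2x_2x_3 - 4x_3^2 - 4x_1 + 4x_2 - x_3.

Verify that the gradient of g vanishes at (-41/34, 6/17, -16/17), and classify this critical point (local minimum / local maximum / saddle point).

local maximum

∇g = (-8x_1 + 6x_3 - 4, -6x_2 + 2x_3 + 4, 6x_1 + 2x_2 - 8x_3 - 1); substituting (-41/34, 6/17, -16/17) gives ∇g = (0, 0, 0), so (-41/34, 6/17, -16/17) is indeed a critical point.
The Hessian is constant: H = [[-8, 0, 6], [0, -6, 2], [6, 2, -8]].
Leading principal minors: Δ₁ = -8, Δ₂ = 48, Δ₃ = -136.
The minors alternate sign starting negative (−, +, −), so H is negative definite: a local maximum.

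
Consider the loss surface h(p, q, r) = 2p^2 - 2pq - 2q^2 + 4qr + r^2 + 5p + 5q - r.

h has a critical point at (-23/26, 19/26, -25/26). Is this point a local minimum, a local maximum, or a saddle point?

The Hessian is constant: H = [[4, -2, 0], [-2, -4, 4], [0, 4, 2]].
Leading principal minors: Δ₁ = 4, Δ₂ = -20, Δ₃ = -104.
The minors fit neither the all-positive nor the alternating-sign pattern, so H is indefinite: a saddle point.

saddle point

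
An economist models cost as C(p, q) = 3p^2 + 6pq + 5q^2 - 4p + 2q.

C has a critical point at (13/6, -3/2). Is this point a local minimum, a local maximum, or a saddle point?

local minimum

The Hessian of C is constant: H = [[6, 6], [6, 10]].
det(H) = 6·10 − 6² = 24.
det(H) > 0 and tr(H) = 16 > 0, so H is positive definite and the point is a local minimum.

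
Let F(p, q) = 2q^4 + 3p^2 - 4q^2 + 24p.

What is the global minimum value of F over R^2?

F(p,q) separates as A(p) + B(q), so its minimum is min A + min B.
A'(p) = 6p + 24 vanishes at p ∈ {-4}; B'(q) = 8q(q - 1)(q + 1) vanishes at q ∈ {-1, 0, 1}.
Local minima of A (where A''>0): A(-4)=-48. Local minima of B: B(-1)=-2, B(1)=-2.
So the global minimum of F is A(-4) + B(-1) = -48 − 2 = -50, attained at (-4, -1).

-50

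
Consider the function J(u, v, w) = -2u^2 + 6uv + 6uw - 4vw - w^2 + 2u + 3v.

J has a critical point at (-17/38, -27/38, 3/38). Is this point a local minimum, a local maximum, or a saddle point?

saddle point

The Hessian is constant: H = [[-4, 6, 6], [6, 0, -4], [6, -4, -2]].
Leading principal minors: Δ₁ = -4, Δ₂ = -36, Δ₃ = -152.
The minors fit neither the all-positive nor the alternating-sign pattern, so H is indefinite: a saddle point.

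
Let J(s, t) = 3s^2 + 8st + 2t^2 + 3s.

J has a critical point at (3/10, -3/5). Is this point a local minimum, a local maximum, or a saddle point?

The Hessian of J is constant: H = [[6, 8], [8, 4]].
det(H) = 6·4 − 8² = -40.
Since det(H) < 0, H is indefinite and the critical point is a saddle point.

saddle point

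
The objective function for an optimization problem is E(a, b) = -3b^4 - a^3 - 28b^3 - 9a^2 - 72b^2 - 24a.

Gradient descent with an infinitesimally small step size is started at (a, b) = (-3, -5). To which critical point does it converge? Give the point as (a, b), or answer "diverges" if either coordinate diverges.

diverges

E is separable, so gradient descent decouples: a follows -∂E/∂a, b follows -∂E/∂b.
∂E/∂a = -3(a + 2)(a + 4); at a=-3 this is 3, so a decreases.
∂E/∂b = -12b(b + 3)(b + 4); at b=-5 this is 120, so b decreases.
The b-coordinate has no critical point in that direction and runs off to infinity.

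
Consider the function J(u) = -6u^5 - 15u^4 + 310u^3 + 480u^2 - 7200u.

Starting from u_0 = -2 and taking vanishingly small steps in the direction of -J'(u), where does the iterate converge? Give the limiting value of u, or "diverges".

J'(u) = -30(u - 4)(u - 3)(u + 4)(u + 5), so J'(-2) = -5400.
Gradient descent moves in the -J' direction, i.e. u is increasing.
The nearest critical point in that direction is u = 3, where J'' = 1680 > 0 (a local minimum). The iterate converges there.

3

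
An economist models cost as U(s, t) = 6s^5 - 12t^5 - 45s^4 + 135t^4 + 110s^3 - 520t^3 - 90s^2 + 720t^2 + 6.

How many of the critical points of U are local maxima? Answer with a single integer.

4

U separates as a function of s plus a function of t, so ∇U=0 decouples.
∂U/∂s = 30s(s - 3)(s - 2)(s - 1) = 0 at s ∈ {0, 1, 2, 3}; ∂U/∂t = -60t(t - 4)(t - 3)(t - 2) = 0 at t ∈ {0, 2, 3, 4}.
The Hessian is diagonal: diag(U_ss, U_tt). Second derivatives: U_ss(0)=-180, U_ss(1)=60, U_ss(2)=-60, U_ss(3)=180; U_tt(0)=1440, U_tt(2)=-240, U_tt(3)=180, U_tt(4)=-480.
Local maxima occur where both diagonal entries negative: (0, 2), (0, 4), (2, 2), (2, 4). Count: 4.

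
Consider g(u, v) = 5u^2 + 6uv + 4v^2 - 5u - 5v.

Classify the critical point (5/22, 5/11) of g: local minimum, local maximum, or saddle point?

local minimum

The Hessian of g is constant: H = [[10, 6], [6, 8]].
det(H) = 10·8 − 6² = 44.
det(H) > 0 and tr(H) = 18 > 0, so H is positive definite and the point is a local minimum.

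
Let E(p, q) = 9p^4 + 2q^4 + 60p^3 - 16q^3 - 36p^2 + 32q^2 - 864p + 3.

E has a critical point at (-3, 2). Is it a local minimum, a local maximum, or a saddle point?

local maximum

The mixed partial ∂²E/∂p∂q is 0, so the Hessian at any point is diag(E_pp, E_qq) = diag(36(3p^2 + 10p - 2), 8(3q^2 - 12q + 8)).
At (-3, 2): H = diag(-180, -32).
Both eigenvalues are negative, so H is negative definite: a local maximum.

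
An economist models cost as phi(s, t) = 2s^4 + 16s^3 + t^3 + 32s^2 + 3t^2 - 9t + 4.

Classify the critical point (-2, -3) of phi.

The mixed partial ∂²phi/∂s∂t is 0, so the Hessian at any point is diag(phi_ss, phi_tt) = diag(8(3s^2 + 12s + 8), 6(t + 1)).
At (-2, -3): H = diag(-32, -12).
Both eigenvalues are negative, so H is negative definite: a local maximum.

local maximum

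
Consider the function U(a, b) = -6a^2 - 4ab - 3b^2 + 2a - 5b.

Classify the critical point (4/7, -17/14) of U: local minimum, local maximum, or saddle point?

The Hessian of U is constant: H = [[-12, -4], [-4, -6]].
det(H) = (-12)·(-6) − (-4)² = 56.
det(H) > 0 and tr(H) = -18 < 0, so H is negative definite and the point is a local maximum.

local maximum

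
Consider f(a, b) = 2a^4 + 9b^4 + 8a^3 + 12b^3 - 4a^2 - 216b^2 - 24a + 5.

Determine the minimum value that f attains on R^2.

-1933

f(a,b) separates as P(a) + Q(b) + 5, so its minimum is min P + min Q + 5.
P'(a) = 8(a - 1)(a + 1)(a + 3) vanishes at a ∈ {-3, -1, 1}; Q'(b) = 36b(b - 3)(b + 4) vanishes at b ∈ {-4, 0, 3}.
Local minima of P (where P''>0): P(-3)=-18, P(1)=-18. Local minima of Q: Q(-4)=-1920, Q(3)=-891.
So the global minimum of f is P(-3) + Q(-4) + 5 = -18 − 1920 + 5 = -1933, attained at (-3, -4).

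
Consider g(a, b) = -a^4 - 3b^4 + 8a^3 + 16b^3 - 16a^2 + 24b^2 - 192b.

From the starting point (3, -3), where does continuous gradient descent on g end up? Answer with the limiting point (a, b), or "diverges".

g is separable, so gradient descent decouples: a follows -∂g/∂a, b follows -∂g/∂b.
∂g/∂a = -4a(a - 4)(a - 2); at a=3 this is 12, so a decreases.
∂g/∂b = -12(b - 4)(b - 2)(b + 2); at b=-3 this is 420, so b decreases.
The b-coordinate has no critical point in that direction and runs off to infinity.

diverges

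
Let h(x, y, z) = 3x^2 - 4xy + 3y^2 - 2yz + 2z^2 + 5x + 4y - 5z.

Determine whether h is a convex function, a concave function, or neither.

convex

h is quadratic, so its Hessian is the constant matrix H = [[6, -4, 0], [-4, 6, -2], [0, -2, 4]].
Leading principal minors: 6, 20, 56.
All positive ⇒ H ≻ 0 ⇒ convex.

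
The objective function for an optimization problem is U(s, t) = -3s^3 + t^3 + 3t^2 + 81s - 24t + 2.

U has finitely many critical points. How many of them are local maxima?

1

U separates as a function of s plus a function of t, so ∇U=0 decouples.
∂U/∂s = -9(s - 3)(s + 3) = 0 at s ∈ {-3, 3}; ∂U/∂t = 3(t - 2)(t + 4) = 0 at t ∈ {-4, 2}.
The Hessian is diagonal: diag(U_ss, U_tt). Second derivatives: U_ss(-3)=54, U_ss(3)=-54; U_tt(-4)=-18, U_tt(2)=18.
Local maxima occur where both diagonal entries negative: (3, -4). Count: 1.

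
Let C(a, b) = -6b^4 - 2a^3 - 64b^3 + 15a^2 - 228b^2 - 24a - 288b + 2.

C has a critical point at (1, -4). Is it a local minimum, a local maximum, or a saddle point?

saddle point

The mixed partial ∂²C/∂a∂b is 0, so the Hessian at any point is diag(C_aa, C_bb) = diag(6(-2a + 5), -24(3b^2 + 16b + 19)).
At (1, -4): H = diag(18, -72).
The eigenvalues have opposite signs, so H is indefinite: a saddle point.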